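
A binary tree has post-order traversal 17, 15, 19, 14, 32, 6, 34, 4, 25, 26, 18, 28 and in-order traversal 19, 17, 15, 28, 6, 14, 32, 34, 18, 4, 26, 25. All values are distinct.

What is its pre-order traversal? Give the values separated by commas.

The last element of post-order is the root; it splits in-order into left and right subtrees.
Root 28: left subtree has 3 nodes {19, 17, 15}, right has 8 {6, 14, 32, 34, 18, 4, 26, 25}.
  Root 19: left subtree has 0 nodes { }, right has 2 {17, 15}.
    Root 15: left subtree has 1 node {17}, right has 0 { }.
  Root 18: left subtree has 4 nodes {6, 14, 32, 34}, right has 3 {4, 26, 25}.
    Root 34: left subtree has 3 nodes {6, 14, 32}, right has 0 { }.
      Root 6: left subtree has 0 nodes { }, right has 2 {14, 32}.
        Root 32: left subtree has 1 node {14}, right has 0 { }.
    Root 26: left subtree has 1 node {4}, right has 1 {25}.

28, 19, 15, 17, 18, 34, 6, 32, 14, 26, 4, 25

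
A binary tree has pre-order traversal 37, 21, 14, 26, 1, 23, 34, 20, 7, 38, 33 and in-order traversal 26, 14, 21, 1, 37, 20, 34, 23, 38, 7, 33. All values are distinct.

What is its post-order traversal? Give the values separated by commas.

The first element of pre-order is the root; it splits in-order into left and right subtrees.
Root 37: left subtree has 4 nodes {26, 14, 21, 1}, right has 6 {20, 34, 23, 38, 7, 33}.
  Root 21: left subtree has 2 nodes {26, 14}, right has 1 {1}.
    Root 14: left subtree has 1 node {26}, right has 0 { }.
  Root 23: left subtree has 2 nodes {20, 34}, right has 3 {38, 7, 33}.
    Root 34: left subtree has 1 node {20}, right has 0 { }.
    Root 7: left subtree has 1 node {38}, right has 1 {33}.

26, 14, 1, 21, 20, 34, 38, 33, 7, 23, 37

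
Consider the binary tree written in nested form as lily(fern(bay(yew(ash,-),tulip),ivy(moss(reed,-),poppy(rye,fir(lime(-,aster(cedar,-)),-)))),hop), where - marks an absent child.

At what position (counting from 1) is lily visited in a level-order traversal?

1

Level-order visits nodes level by level from the root, left to right within each level.
Level 0: lily
Level 1: fern, hop
Level 2: bay, ivy
Level 3: yew, tulip, moss, poppy
Level 4: ash, reed, rye, fir
Level 5: lime
Level 6: aster
Level 7: cedar
Full level-order sequence: lily, fern, hop, bay, ivy, yew, tulip, moss, poppy, ash, reed, rye, fir, lime, aster, cedar.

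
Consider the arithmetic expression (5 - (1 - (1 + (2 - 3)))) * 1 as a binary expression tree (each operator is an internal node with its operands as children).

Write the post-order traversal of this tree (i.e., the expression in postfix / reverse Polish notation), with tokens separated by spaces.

5 1 1 2 3 - + - - 1 *

Post-order on an expression tree gives postfix notation: for each operator, emit left operand, right operand, then the operator.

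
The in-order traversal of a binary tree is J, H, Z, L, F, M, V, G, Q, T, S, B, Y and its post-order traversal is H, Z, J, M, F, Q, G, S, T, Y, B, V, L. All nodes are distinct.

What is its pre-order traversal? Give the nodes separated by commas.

The last element of post-order is the root; it splits in-order into left and right subtrees.
Root L: left subtree has 3 nodes {J, H, Z}, right has 9 {F, M, V, G, Q, T, S, B, Y}.
  Root J: left subtree has 0 nodes { }, right has 2 {H, Z}.
    Root Z: left subtree has 1 node {H}, right has 0 { }.
  Root V: left subtree has 2 nodes {F, M}, right has 6 {G, Q, T, S, B, Y}.
    Root F: left subtree has 0 nodes { }, right has 1 {M}.
    Root B: left subtree has 4 nodes {G, Q, T, S}, right has 1 {Y}.
      Root T: left subtree has 2 nodes {G, Q}, right has 1 {S}.
        Root G: left subtree has 0 nodes { }, right has 1 {Q}.

L, J, Z, H, V, F, M, B, T, G, Q, S, Y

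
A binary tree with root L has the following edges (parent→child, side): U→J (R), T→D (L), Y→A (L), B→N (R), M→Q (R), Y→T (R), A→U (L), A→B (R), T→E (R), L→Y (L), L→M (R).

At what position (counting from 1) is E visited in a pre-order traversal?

Pre-order visits the node, then its left subtree, then its right subtree.
Visit L.
At L: go left to Y.
  Visit Y.
  At Y: go left to A.
    Visit A.
    At A: go left to U.
      Visit U.
      At U: no left child.
      At U: go right to J.
        J is a leaf — visit J.
    At A: go right to B.
      Visit B.
      At B: no left child.
      At B: go right to N.
        N is a leaf — visit N.
  At Y: go right to T.
    Visit T.
    At T: go left to D.
      D is a leaf — visit D.
    At T: go right to E.
      E is a leaf — visit E.
At L: go right to M.
  Visit M.
  At M: no left child.
  At M: go right to Q.
    Q is a leaf — visit Q.
Full pre-order sequence: L, Y, A, U, J, B, N, T, D, E, M, Q.

10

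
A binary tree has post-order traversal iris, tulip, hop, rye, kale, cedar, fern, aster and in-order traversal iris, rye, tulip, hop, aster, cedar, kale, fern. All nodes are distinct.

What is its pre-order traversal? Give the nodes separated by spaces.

aster rye iris hop tulip fern cedar kale

The last element of post-order is the root; it splits in-order into left and right subtrees.
Root aster: left subtree has 4 nodes {iris, rye, tulip, hop}, right has 3 {cedar, kale, fern}.
  Root rye: left subtree has 1 node {iris}, right has 2 {tulip, hop}.
    Root hop: left subtree has 1 node {tulip}, right has 0 { }.
  Root fern: left subtree has 2 nodes {cedar, kale}, right has 0 { }.
    Root cedar: left subtree has 0 nodes { }, right has 1 {kale}.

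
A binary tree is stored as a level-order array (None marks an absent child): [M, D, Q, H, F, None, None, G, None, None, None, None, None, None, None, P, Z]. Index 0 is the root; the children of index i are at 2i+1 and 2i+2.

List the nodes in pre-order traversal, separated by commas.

Pre-order visits the node, then its left subtree, then its right subtree.
Visit M.
At M: go left to D.
  Visit D.
  At D: go left to H.
    Visit H.
    At H: go left to G.
      Visit G.
      At G: go left to P.
        P is a leaf — visit P.
      At G: go right to Z.
        Z is a leaf — visit Z.
    At H: no right child.
  At D: go right to F.
    F is a leaf — visit F.
At M: go right to Q.
  Q is a leaf — visit Q.

M, D, H, G, P, Z, F, Q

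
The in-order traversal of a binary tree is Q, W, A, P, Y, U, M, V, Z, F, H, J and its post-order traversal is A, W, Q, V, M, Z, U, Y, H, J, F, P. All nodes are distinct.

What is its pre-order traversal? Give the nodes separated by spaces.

The last element of post-order is the root; it splits in-order into left and right subtrees.
Root P: left subtree has 3 nodes {Q, W, A}, right has 8 {Y, U, M, V, Z, F, H, J}.
  Root Q: left subtree has 0 nodes { }, right has 2 {W, A}.
    Root W: left subtree has 0 nodes { }, right has 1 {A}.
  Root F: left subtree has 5 nodes {Y, U, M, V, Z}, right has 2 {H, J}.
    Root Y: left subtree has 0 nodes { }, right has 4 {U, M, V, Z}.
      Root U: left subtree has 0 nodes { }, right has 3 {M, V, Z}.
        Root Z: left subtree has 2 nodes {M, V}, right has 0 { }.
          Root M: left subtree has 0 nodes { }, right has 1 {V}.
    Root J: left subtree has 1 node {H}, right has 0 { }.

P Q W A F Y U Z M V J H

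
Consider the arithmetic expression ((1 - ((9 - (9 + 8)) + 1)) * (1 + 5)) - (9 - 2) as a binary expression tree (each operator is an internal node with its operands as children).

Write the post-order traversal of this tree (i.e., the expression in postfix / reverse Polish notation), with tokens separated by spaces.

1 9 9 8 + - 1 + - 1 5 + * 9 2 - -

Post-order on an expression tree gives postfix notation: for each operator, emit left operand, right operand, then the operator.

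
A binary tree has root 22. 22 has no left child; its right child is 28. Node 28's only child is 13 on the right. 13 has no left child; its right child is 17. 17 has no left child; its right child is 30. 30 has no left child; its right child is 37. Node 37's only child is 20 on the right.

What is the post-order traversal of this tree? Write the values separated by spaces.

Post-order visits the left subtree, then the right subtree, then the node.
At 22: no left child.
At 22: go right to 28.
  At 28: no left child.
  At 28: go right to 13.
    At 13: no left child.
    At 13: go right to 17.
      At 17: no left child.
      At 17: go right to 30.
        At 30: no left child.
        At 30: go right to 37.
          At 37: no left child.
          At 37: go right to 20.
            20 is a leaf — visit 20.
          Visit 37.
        Visit 30.
      Visit 17.
    Visit 13.
  Visit 28.
Visit 22.

20 37 30 17 13 28 22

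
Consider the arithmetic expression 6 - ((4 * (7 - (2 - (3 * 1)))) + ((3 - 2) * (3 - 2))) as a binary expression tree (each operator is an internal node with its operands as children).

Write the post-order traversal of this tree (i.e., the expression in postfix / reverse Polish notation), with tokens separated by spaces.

Post-order on an expression tree gives postfix notation: for each operator, emit left operand, right operand, then the operator.

6 4 7 2 3 1 * - - * 3 2 - 3 2 - * + -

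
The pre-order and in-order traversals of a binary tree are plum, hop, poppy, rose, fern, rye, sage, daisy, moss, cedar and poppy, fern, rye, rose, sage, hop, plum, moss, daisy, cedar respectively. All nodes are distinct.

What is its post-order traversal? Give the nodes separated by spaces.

The first element of pre-order is the root; it splits in-order into left and right subtrees.
Root plum: left subtree has 6 nodes {poppy, fern, rye, rose, sage, hop}, right has 3 {moss, daisy, cedar}.
  Root hop: left subtree has 5 nodes {poppy, fern, rye, rose, sage}, right has 0 { }.
    Root poppy: left subtree has 0 nodes { }, right has 4 {fern, rye, rose, sage}.
      Root rose: left subtree has 2 nodes {fern, rye}, right has 1 {sage}.
        Root fern: left subtree has 0 nodes { }, right has 1 {rye}.
  Root daisy: left subtree has 1 node {moss}, right has 1 {cedar}.

rye fern sage rose poppy hop moss cedar daisy plum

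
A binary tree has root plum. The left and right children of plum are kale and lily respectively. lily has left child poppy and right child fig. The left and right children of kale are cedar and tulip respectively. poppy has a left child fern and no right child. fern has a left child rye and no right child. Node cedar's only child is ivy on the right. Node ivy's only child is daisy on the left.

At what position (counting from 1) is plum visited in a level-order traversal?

1

Level-order visits nodes level by level from the root, left to right within each level.
Level 0: plum
Level 1: kale, lily
Level 2: cedar, tulip, poppy, fig
Level 3: ivy, fern
Level 4: daisy, rye
Full level-order sequence: plum, kale, lily, cedar, tulip, poppy, fig, ivy, fern, daisy, rye.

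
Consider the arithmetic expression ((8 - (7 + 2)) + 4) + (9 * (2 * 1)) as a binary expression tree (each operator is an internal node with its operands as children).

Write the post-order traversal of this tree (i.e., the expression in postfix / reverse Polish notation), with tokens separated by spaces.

Post-order on an expression tree gives postfix notation: for each operator, emit left operand, right operand, then the operator.

8 7 2 + - 4 + 9 2 1 * * +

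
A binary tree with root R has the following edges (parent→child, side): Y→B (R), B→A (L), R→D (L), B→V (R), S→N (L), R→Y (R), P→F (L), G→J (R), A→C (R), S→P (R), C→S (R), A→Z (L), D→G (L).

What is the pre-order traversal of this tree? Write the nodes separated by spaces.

R D G J Y B A Z C S N P F V

Pre-order visits the node, then its left subtree, then its right subtree.
Visit R.
At R: go left to D.
  Visit D.
  At D: go left to G.
    Visit G.
    At G: no left child.
    At G: go right to J.
      J is a leaf — visit J.
  At D: no right child.
At R: go right to Y.
  Visit Y.
  At Y: no left child.
  At Y: go right to B.
    Visit B.
    At B: go left to A.
      Visit A.
      At A: go left to Z.
        Z is a leaf — visit Z.
      At A: go right to C.
        Visit C.
        At C: no left child.
        At C: go right to S.
          Visit S.
          At S: go left to N.
            N is a leaf — visit N.
          At S: go right to P.
            Visit P.
            At P: go left to F.
              F is a leaf — visit F.
            At P: no right child.
    At B: go right to V.
      V is a leaf — visit V.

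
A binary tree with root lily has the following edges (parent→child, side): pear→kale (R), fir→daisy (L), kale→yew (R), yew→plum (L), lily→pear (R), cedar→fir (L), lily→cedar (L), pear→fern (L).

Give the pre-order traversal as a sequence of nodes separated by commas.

Pre-order visits the node, then its left subtree, then its right subtree.
Visit lily.
At lily: go left to cedar.
  Visit cedar.
  At cedar: go left to fir.
    Visit fir.
    At fir: go left to daisy.
      daisy is a leaf — visit daisy.
    At fir: no right child.
  At cedar: no right child.
At lily: go right to pear.
  Visit pear.
  At pear: go left to fern.
    fern is a leaf — visit fern.
  At pear: go right to kale.
    Visit kale.
    At kale: no left child.
    At kale: go right to yew.
      Visit yew.
      At yew: go left to plum.
        plum is a leaf — visit plum.
      At yew: no right child.

lily, cedar, fir, daisy, pear, fern, kale, yew, plum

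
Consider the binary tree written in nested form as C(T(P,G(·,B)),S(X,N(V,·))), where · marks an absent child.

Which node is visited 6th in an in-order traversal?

In-order visits the left subtree, then the node, then the right subtree.
At C: go left to T.
  At T: go left to P.
    P is a leaf — visit P.
  Visit T.
  At T: go right to G.
    At G: no left child.
    Visit G.
    At G: go right to B.
      B is a leaf — visit B.
Visit C.
At C: go right to S.
  At S: go left to X.
    X is a leaf — visit X.
  Visit S.
  At S: go right to N.
    At N: go left to V.
      V is a leaf — visit V.
    Visit N.
    At N: no right child.
Full in-order sequence: P, T, G, B, C, X, S, V, N.

X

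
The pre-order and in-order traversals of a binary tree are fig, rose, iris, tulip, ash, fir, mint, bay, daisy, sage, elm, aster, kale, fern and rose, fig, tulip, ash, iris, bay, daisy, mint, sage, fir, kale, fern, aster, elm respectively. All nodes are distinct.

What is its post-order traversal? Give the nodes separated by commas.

rose, ash, tulip, daisy, bay, sage, mint, fern, kale, aster, elm, fir, iris, fig

The first element of pre-order is the root; it splits in-order into left and right subtrees.
Root fig: left subtree has 1 node {rose}, right has 12 {tulip, ash, iris, bay, daisy, mint, sage, fir, kale, fern, aster, elm}.
  Root iris: left subtree has 2 nodes {tulip, ash}, right has 9 {bay, daisy, mint, sage, fir, kale, fern, aster, elm}.
    Root tulip: left subtree has 0 nodes { }, right has 1 {ash}.
    Root fir: left subtree has 4 nodes {bay, daisy, mint, sage}, right has 4 {kale, fern, aster, elm}.
      Root mint: left subtree has 2 nodes {bay, daisy}, right has 1 {sage}.
        Root bay: left subtree has 0 nodes { }, right has 1 {daisy}.
      Root elm: left subtree has 3 nodes {kale, fern, aster}, right has 0 { }.
        Root aster: left subtree has 2 nodes {kale, fern}, right has 0 { }.
          Root kale: left subtree has 0 nodes { }, right has 1 {fern}.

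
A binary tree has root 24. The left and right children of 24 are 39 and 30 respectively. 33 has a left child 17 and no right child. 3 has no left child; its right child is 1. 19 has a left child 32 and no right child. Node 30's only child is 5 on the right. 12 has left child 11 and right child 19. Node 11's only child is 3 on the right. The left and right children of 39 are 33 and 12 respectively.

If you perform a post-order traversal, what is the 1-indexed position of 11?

Post-order visits the left subtree, then the right subtree, then the node.
At 24: go left to 39.
  At 39: go left to 33.
    At 33: go left to 17.
      17 is a leaf — visit 17.
    At 33: no right child.
    Visit 33.
  At 39: go right to 12.
    At 12: go left to 11.
      At 11: no left child.
      At 11: go right to 3.
        At 3: no left child.
        At 3: go right to 1.
          1 is a leaf — visit 1.
        Visit 3.
      Visit 11.
    At 12: go right to 19.
      At 19: go left to 32.
        32 is a leaf — visit 32.
      At 19: no right child.
      Visit 19.
    Visit 12.
  Visit 39.
At 24: go right to 30.
  At 30: no left child.
  At 30: go right to 5.
    5 is a leaf — visit 5.
  Visit 30.
Visit 24.
Full post-order sequence: 17, 33, 1, 3, 11, 32, 19, 12, 39, 5, 30, 24.

5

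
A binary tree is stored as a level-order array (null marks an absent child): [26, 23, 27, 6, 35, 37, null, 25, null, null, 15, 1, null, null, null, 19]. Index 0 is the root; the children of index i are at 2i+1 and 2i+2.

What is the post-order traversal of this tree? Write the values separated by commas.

19, 25, 6, 15, 35, 23, 1, 37, 27, 26

Post-order visits the left subtree, then the right subtree, then the node.
At 26: go left to 23.
  At 23: go left to 6.
    At 6: go left to 25.
      At 25: go left to 19.
        19 is a leaf — visit 19.
      At 25: no right child.
      Visit 25.
    At 6: no right child.
    Visit 6.
  At 23: go right to 35.
    At 35: no left child.
    At 35: go right to 15.
      15 is a leaf — visit 15.
    Visit 35.
  Visit 23.
At 26: go right to 27.
  At 27: go left to 37.
    At 37: go left to 1.
      1 is a leaf — visit 1.
    At 37: no right child.
    Visit 37.
  At 27: no right child.
  Visit 27.
Visit 26.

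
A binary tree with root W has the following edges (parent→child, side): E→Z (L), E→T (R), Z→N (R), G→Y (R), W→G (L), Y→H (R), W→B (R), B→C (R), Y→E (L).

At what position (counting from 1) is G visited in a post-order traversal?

Post-order visits the left subtree, then the right subtree, then the node.
At W: go left to G.
  At G: no left child.
  At G: go right to Y.
    At Y: go left to E.
      At E: go left to Z.
        At Z: no left child.
        At Z: go right to N.
          N is a leaf — visit N.
        Visit Z.
      At E: go right to T.
        T is a leaf — visit T.
      Visit E.
    At Y: go right to H.
      H is a leaf — visit H.
    Visit Y.
  Visit G.
At W: go right to B.
  At B: no left child.
  At B: go right to C.
    C is a leaf — visit C.
  Visit B.
Visit W.
Full post-order sequence: N, Z, T, E, H, Y, G, C, B, W.

7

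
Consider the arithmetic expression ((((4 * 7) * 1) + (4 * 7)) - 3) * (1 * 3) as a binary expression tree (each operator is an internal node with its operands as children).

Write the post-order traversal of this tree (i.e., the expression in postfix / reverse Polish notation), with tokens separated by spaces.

Post-order on an expression tree gives postfix notation: for each operator, emit left operand, right operand, then the operator.

4 7 * 1 * 4 7 * + 3 - 1 3 * *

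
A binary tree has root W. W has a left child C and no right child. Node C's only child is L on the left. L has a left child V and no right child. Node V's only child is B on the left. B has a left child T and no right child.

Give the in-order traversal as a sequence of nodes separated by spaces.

In-order visits the left subtree, then the node, then the right subtree.
At W: go left to C.
  At C: go left to L.
    At L: go left to V.
      At V: go left to B.
        At B: go left to T.
          T is a leaf — visit T.
        Visit B.
        At B: no right child.
      Visit V.
      At V: no right child.
    Visit L.
    At L: no right child.
  Visit C.
  At C: no right child.
Visit W.
At W: no right child.

T B V L C W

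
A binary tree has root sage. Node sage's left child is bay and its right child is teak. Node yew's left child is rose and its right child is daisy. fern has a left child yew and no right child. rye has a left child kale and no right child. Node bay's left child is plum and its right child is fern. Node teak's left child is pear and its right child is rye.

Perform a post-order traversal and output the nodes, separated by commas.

Post-order visits the left subtree, then the right subtree, then the node.
At sage: go left to bay.
  At bay: go left to plum.
    plum is a leaf — visit plum.
  At bay: go right to fern.
    At fern: go left to yew.
      At yew: go left to rose.
        rose is a leaf — visit rose.
      At yew: go right to daisy.
        daisy is a leaf — visit daisy.
      Visit yew.
    At fern: no right child.
    Visit fern.
  Visit bay.
At sage: go right to teak.
  At teak: go left to pear.
    pear is a leaf — visit pear.
  At teak: go right to rye.
    At rye: go left to kale.
      kale is a leaf — visit kale.
    At rye: no right child.
    Visit rye.
  Visit teak.
Visit sage.

plum, rose, daisy, yew, fern, bay, pear, kale, rye, teak, sage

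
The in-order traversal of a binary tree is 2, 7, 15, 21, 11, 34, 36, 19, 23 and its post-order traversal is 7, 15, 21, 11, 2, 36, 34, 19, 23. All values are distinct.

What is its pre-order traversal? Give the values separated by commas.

The last element of post-order is the root; it splits in-order into left and right subtrees.
Root 23: left subtree has 8 nodes {2, 7, 15, 21, 11, 34, 36, 19}, right has 0 { }.
  Root 19: left subtree has 7 nodes {2, 7, 15, 21, 11, 34, 36}, right has 0 { }.
    Root 34: left subtree has 5 nodes {2, 7, 15, 21, 11}, right has 1 {36}.
      Root 2: left subtree has 0 nodes { }, right has 4 {7, 15, 21, 11}.
        Root 11: left subtree has 3 nodes {7, 15, 21}, right has 0 { }.
          Root 21: left subtree has 2 nodes {7, 15}, right has 0 { }.
            Root 15: left subtree has 1 node {7}, right has 0 { }.

23, 19, 34, 2, 11, 21, 15, 7, 36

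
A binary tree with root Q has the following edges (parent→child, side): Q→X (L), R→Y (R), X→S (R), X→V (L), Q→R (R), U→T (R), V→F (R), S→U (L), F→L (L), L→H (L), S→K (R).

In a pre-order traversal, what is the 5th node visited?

Pre-order visits the node, then its left subtree, then its right subtree.
Visit Q.
At Q: go left to X.
  Visit X.
  At X: go left to V.
    Visit V.
    At V: no left child.
    At V: go right to F.
      Visit F.
      At F: go left to L.
        Visit L.
        At L: go left to H.
          H is a leaf — visit H.
        At L: no right child.
      At F: no right child.
  At X: go right to S.
    Visit S.
    At S: go left to U.
      Visit U.
      At U: no left child.
      At U: go right to T.
        T is a leaf — visit T.
    At S: go right to K.
      K is a leaf — visit K.
At Q: go right to R.
  Visit R.
  At R: no left child.
  At R: go right to Y.
    Y is a leaf — visit Y.
Full pre-order sequence: Q, X, V, F, L, H, S, U, T, K, R, Y.

L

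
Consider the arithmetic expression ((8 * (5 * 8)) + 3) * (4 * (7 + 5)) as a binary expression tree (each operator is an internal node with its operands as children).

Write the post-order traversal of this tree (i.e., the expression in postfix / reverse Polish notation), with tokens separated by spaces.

Post-order on an expression tree gives postfix notation: for each operator, emit left operand, right operand, then the operator.

8 5 8 * * 3 + 4 7 5 + * *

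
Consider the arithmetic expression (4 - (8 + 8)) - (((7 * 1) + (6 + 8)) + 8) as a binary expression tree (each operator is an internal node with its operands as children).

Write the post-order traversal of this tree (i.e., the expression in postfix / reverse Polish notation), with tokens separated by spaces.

Post-order on an expression tree gives postfix notation: for each operator, emit left operand, right operand, then the operator.

4 8 8 + - 7 1 * 6 8 + + 8 + -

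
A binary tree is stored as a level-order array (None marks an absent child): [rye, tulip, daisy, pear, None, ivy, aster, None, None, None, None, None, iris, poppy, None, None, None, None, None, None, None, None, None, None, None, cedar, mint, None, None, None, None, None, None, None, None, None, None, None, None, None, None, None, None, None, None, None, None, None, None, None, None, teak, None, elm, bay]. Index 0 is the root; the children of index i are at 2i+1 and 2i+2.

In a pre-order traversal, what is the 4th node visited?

Pre-order visits the node, then its left subtree, then its right subtree.
Visit rye.
At rye: go left to tulip.
  Visit tulip.
  At tulip: go left to pear.
    pear is a leaf — visit pear.
  At tulip: no right child.
At rye: go right to daisy.
  Visit daisy.
  At daisy: go left to ivy.
    Visit ivy.
    At ivy: no left child.
    At ivy: go right to iris.
      Visit iris.
      At iris: go left to cedar.
        Visit cedar.
        At cedar: go left to teak.
          teak is a leaf — visit teak.
        At cedar: no right child.
      At iris: go right to mint.
        Visit mint.
        At mint: go left to elm.
          elm is a leaf — visit elm.
        At mint: go right to bay.
          bay is a leaf — visit bay.
  At daisy: go right to aster.
    Visit aster.
    At aster: go left to poppy.
      poppy is a leaf — visit poppy.
    At aster: no right child.
Full pre-order sequence: rye, tulip, pear, daisy, ivy, iris, cedar, teak, mint, elm, bay, aster, poppy.

daisy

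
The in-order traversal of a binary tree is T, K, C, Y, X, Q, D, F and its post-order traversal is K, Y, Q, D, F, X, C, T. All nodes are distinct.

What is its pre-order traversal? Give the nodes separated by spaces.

The last element of post-order is the root; it splits in-order into left and right subtrees.
Root T: left subtree has 0 nodes { }, right has 7 {K, C, Y, X, Q, D, F}.
  Root C: left subtree has 1 node {K}, right has 5 {Y, X, Q, D, F}.
    Root X: left subtree has 1 node {Y}, right has 3 {Q, D, F}.
      Root F: left subtree has 2 nodes {Q, D}, right has 0 { }.
        Root D: left subtree has 1 node {Q}, right has 0 { }.

T C K X Y F D Q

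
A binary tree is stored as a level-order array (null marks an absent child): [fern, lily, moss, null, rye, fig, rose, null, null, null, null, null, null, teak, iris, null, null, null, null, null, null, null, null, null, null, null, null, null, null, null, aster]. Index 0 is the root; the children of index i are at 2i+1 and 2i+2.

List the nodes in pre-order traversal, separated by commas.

fern, lily, rye, moss, fig, rose, teak, iris, aster

Pre-order visits the node, then its left subtree, then its right subtree.
Visit fern.
At fern: go left to lily.
  Visit lily.
  At lily: no left child.
  At lily: go right to rye.
    rye is a leaf — visit rye.
At fern: go right to moss.
  Visit moss.
  At moss: go left to fig.
    fig is a leaf — visit fig.
  At moss: go right to rose.
    Visit rose.
    At rose: go left to teak.
      teak is a leaf — visit teak.
    At rose: go right to iris.
      Visit iris.
      At iris: no left child.
      At iris: go right to aster.
        aster is a leaf — visit aster.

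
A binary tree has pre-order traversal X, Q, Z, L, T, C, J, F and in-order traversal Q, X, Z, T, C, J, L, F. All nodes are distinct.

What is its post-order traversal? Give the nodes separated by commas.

The first element of pre-order is the root; it splits in-order into left and right subtrees.
Root X: left subtree has 1 node {Q}, right has 6 {Z, T, C, J, L, F}.
  Root Z: left subtree has 0 nodes { }, right has 5 {T, C, J, L, F}.
    Root L: left subtree has 3 nodes {T, C, J}, right has 1 {F}.
      Root T: left subtree has 0 nodes { }, right has 2 {C, J}.
        Root C: left subtree has 0 nodes { }, right has 1 {J}.

Q, J, C, T, F, L, Z, X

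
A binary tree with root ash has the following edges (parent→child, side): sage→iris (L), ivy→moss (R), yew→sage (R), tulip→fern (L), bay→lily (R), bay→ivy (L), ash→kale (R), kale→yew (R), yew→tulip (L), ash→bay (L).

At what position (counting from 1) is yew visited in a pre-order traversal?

7

Pre-order visits the node, then its left subtree, then its right subtree.
Visit ash.
At ash: go left to bay.
  Visit bay.
  At bay: go left to ivy.
    Visit ivy.
    At ivy: no left child.
    At ivy: go right to moss.
      moss is a leaf — visit moss.
  At bay: go right to lily.
    lily is a leaf — visit lily.
At ash: go right to kale.
  Visit kale.
  At kale: no left child.
  At kale: go right to yew.
    Visit yew.
    At yew: go left to tulip.
      Visit tulip.
      At tulip: go left to fern.
        fern is a leaf — visit fern.
      At tulip: no right child.
    At yew: go right to sage.
      Visit sage.
      At sage: go left to iris.
        iris is a leaf — visit iris.
      At sage: no right child.
Full pre-order sequence: ash, bay, ivy, moss, lily, kale, yew, tulip, fern, sage, iris.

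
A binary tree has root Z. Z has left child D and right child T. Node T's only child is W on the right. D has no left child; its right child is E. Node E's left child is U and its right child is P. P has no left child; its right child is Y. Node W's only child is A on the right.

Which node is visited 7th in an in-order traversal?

T

In-order visits the left subtree, then the node, then the right subtree.
At Z: go left to D.
  At D: no left child.
  Visit D.
  At D: go right to E.
    At E: go left to U.
      U is a leaf — visit U.
    Visit E.
    At E: go right to P.
      At P: no left child.
      Visit P.
      At P: go right to Y.
        Y is a leaf — visit Y.
Visit Z.
At Z: go right to T.
  At T: no left child.
  Visit T.
  At T: go right to W.
    At W: no left child.
    Visit W.
    At W: go right to A.
      A is a leaf — visit A.
Full in-order sequence: D, U, E, P, Y, Z, T, W, A.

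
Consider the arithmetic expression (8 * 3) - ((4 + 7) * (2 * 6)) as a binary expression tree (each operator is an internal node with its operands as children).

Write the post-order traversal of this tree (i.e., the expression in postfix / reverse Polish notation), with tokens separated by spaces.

Post-order on an expression tree gives postfix notation: for each operator, emit left operand, right operand, then the operator.

8 3 * 4 7 + 2 6 * * -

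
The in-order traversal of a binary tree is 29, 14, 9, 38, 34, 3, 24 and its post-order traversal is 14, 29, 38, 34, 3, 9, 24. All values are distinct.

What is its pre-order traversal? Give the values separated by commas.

24, 9, 29, 14, 3, 34, 38

The last element of post-order is the root; it splits in-order into left and right subtrees.
Root 24: left subtree has 6 nodes {29, 14, 9, 38, 34, 3}, right has 0 { }.
  Root 9: left subtree has 2 nodes {29, 14}, right has 3 {38, 34, 3}.
    Root 29: left subtree has 0 nodes { }, right has 1 {14}.
    Root 3: left subtree has 2 nodes {38, 34}, right has 0 { }.
      Root 34: left subtree has 1 node {38}, right has 0 { }.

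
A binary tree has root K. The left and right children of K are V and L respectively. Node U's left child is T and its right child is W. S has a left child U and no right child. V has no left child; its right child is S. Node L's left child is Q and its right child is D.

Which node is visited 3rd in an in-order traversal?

In-order visits the left subtree, then the node, then the right subtree.
At K: go left to V.
  At V: no left child.
  Visit V.
  At V: go right to S.
    At S: go left to U.
      At U: go left to T.
        T is a leaf — visit T.
      Visit U.
      At U: go right to W.
        W is a leaf — visit W.
    Visit S.
    At S: no right child.
Visit K.
At K: go right to L.
  At L: go left to Q.
    Q is a leaf — visit Q.
  Visit L.
  At L: go right to D.
    D is a leaf — visit D.
Full in-order sequence: V, T, U, W, S, K, Q, L, D.

U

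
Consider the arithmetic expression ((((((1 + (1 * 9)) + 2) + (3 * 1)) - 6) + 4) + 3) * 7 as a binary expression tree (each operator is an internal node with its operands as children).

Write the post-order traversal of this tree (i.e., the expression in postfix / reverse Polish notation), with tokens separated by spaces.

Post-order on an expression tree gives postfix notation: for each operator, emit left operand, right operand, then the operator.

1 1 9 * + 2 + 3 1 * + 6 - 4 + 3 + 7 *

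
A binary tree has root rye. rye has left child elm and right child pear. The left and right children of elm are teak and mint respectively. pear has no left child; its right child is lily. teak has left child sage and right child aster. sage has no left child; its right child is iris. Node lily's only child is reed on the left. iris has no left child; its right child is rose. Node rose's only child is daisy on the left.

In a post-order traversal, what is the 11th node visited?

Post-order visits the left subtree, then the right subtree, then the node.
At rye: go left to elm.
  At elm: go left to teak.
    At teak: go left to sage.
      At sage: no left child.
      At sage: go right to iris.
        At iris: no left child.
        At iris: go right to rose.
          At rose: go left to daisy.
            daisy is a leaf — visit daisy.
          At rose: no right child.
          Visit rose.
        Visit iris.
      Visit sage.
    At teak: go right to aster.
      aster is a leaf — visit aster.
    Visit teak.
  At elm: go right to mint.
    mint is a leaf — visit mint.
  Visit elm.
At rye: go right to pear.
  At pear: no left child.
  At pear: go right to lily.
    At lily: go left to reed.
      reed is a leaf — visit reed.
    At lily: no right child.
    Visit lily.
  Visit pear.
Visit rye.
Full post-order sequence: daisy, rose, iris, sage, aster, teak, mint, elm, reed, lily, pear, rye.

pear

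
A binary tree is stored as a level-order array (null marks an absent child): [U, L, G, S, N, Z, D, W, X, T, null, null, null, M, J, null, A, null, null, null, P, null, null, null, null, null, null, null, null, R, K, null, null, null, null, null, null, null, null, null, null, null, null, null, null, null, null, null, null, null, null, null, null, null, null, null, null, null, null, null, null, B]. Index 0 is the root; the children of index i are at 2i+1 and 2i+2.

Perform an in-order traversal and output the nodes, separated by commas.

W, A, S, X, L, T, P, N, U, Z, G, M, D, R, J, B, K

In-order visits the left subtree, then the node, then the right subtree.
At U: go left to L.
  At L: go left to S.
    At S: go left to W.
      At W: no left child.
      Visit W.
      At W: go right to A.
        A is a leaf — visit A.
    Visit S.
    At S: go right to X.
      X is a leaf — visit X.
  Visit L.
  At L: go right to N.
    At N: go left to T.
      At T: no left child.
      Visit T.
      At T: go right to P.
        P is a leaf — visit P.
    Visit N.
    At N: no right child.
Visit U.
At U: go right to G.
  At G: go left to Z.
    Z is a leaf — visit Z.
  Visit G.
  At G: go right to D.
    At D: go left to M.
      M is a leaf — visit M.
    Visit D.
    At D: go right to J.
      At J: go left to R.
        R is a leaf — visit R.
      Visit J.
      At J: go right to K.
        At K: go left to B.
          B is a leaf — visit B.
        Visit K.
        At K: no right child.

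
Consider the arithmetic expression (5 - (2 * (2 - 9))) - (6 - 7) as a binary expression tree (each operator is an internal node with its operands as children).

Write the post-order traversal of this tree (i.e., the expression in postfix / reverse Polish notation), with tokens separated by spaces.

Post-order on an expression tree gives postfix notation: for each operator, emit left operand, right operand, then the operator.

5 2 2 9 - * - 6 7 - -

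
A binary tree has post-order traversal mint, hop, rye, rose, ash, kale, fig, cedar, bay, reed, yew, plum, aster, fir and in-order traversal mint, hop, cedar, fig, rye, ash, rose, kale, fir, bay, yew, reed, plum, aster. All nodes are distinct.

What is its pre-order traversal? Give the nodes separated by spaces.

The last element of post-order is the root; it splits in-order into left and right subtrees.
Root fir: left subtree has 8 nodes {mint, hop, cedar, fig, rye, ash, rose, kale}, right has 5 {bay, yew, reed, plum, aster}.
  Root cedar: left subtree has 2 nodes {mint, hop}, right has 5 {fig, rye, ash, rose, kale}.
    Root hop: left subtree has 1 node {mint}, right has 0 { }.
    Root fig: left subtree has 0 nodes { }, right has 4 {rye, ash, rose, kale}.
      Root kale: left subtree has 3 nodes {rye, ash, rose}, right has 0 { }.
        Root ash: left subtree has 1 node {rye}, right has 1 {rose}.
  Root aster: left subtree has 4 nodes {bay, yew, reed, plum}, right has 0 { }.
    Root plum: left subtree has 3 nodes {bay, yew, reed}, right has 0 { }.
      Root yew: left subtree has 1 node {bay}, right has 1 {reed}.

fir cedar hop mint fig kale ash rye rose aster plum yew bay reed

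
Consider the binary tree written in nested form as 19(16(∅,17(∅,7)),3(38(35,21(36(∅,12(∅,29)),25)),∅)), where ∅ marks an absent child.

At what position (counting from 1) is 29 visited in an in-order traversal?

In-order visits the left subtree, then the node, then the right subtree.
At 19: go left to 16.
  At 16: no left child.
  Visit 16.
  At 16: go right to 17.
    At 17: no left child.
    Visit 17.
    At 17: go right to 7.
      7 is a leaf — visit 7.
Visit 19.
At 19: go right to 3.
  At 3: go left to 38.
    At 38: go left to 35.
      35 is a leaf — visit 35.
    Visit 38.
    At 38: go right to 21.
      At 21: go left to 36.
        At 36: no left child.
        Visit 36.
        At 36: go right to 12.
          At 12: no left child.
          Visit 12.
          At 12: go right to 29.
            29 is a leaf — visit 29.
      Visit 21.
      At 21: go right to 25.
        25 is a leaf — visit 25.
  Visit 3.
  At 3: no right child.
Full in-order sequence: 16, 17, 7, 19, 35, 38, 36, 12, 29, 21, 25, 3.

9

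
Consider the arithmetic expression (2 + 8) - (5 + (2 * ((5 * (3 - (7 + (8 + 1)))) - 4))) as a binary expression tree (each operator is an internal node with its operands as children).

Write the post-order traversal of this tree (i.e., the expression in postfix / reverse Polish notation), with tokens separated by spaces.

2 8 + 5 2 5 3 7 8 1 + + - * 4 - * + -

Post-order on an expression tree gives postfix notation: for each operator, emit left operand, right operand, then the operator.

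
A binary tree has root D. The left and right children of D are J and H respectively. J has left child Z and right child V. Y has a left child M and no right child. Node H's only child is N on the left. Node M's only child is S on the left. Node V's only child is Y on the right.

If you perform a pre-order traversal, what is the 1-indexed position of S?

Pre-order visits the node, then its left subtree, then its right subtree.
Visit D.
At D: go left to J.
  Visit J.
  At J: go left to Z.
    Z is a leaf — visit Z.
  At J: go right to V.
    Visit V.
    At V: no left child.
    At V: go right to Y.
      Visit Y.
      At Y: go left to M.
        Visit M.
        At M: go left to S.
          S is a leaf — visit S.
        At M: no right child.
      At Y: no right child.
At D: go right to H.
  Visit H.
  At H: go left to N.
    N is a leaf — visit N.
  At H: no right child.
Full pre-order sequence: D, J, Z, V, Y, M, S, H, N.

7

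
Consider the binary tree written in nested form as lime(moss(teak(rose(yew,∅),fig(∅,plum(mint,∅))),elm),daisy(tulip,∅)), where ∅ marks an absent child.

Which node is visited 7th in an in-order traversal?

moss

In-order visits the left subtree, then the node, then the right subtree.
At lime: go left to moss.
  At moss: go left to teak.
    At teak: go left to rose.
      At rose: go left to yew.
        yew is a leaf — visit yew.
      Visit rose.
      At rose: no right child.
    Visit teak.
    At teak: go right to fig.
      At fig: no left child.
      Visit fig.
      At fig: go right to plum.
        At plum: go left to mint.
          mint is a leaf — visit mint.
        Visit plum.
        At plum: no right child.
  Visit moss.
  At moss: go right to elm.
    elm is a leaf — visit elm.
Visit lime.
At lime: go right to daisy.
  At daisy: go left to tulip.
    tulip is a leaf — visit tulip.
  Visit daisy.
  At daisy: no right child.
Full in-order sequence: yew, rose, teak, fig, mint, plum, moss, elm, lime, tulip, daisy.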